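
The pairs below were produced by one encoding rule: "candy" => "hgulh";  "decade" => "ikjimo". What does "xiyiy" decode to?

scrap

In candy: c→h is +5, a→g is +6, n→u is +7, d→l is +8 — the shift increases by 1 each position. Each letter shifts forward by (position + 5), i.e. 5, 6, 7, … — the shift grows by one for each successive letter.
Undoing it on xiyiy: x−5=s, i−6=c, y−7=r, i−8=a, y−9=p.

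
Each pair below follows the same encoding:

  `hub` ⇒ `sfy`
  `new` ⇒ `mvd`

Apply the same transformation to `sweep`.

hdvvk

Each pair mirrors across the alphabet (h↔s, u↔f, b↔y): positions sum to 25. This is the alphabet-reversal cipher (Atbash): a becomes z, b becomes y, etc.
For sweep: s↔h, w↔d, e↔v, e↔v, p↔k.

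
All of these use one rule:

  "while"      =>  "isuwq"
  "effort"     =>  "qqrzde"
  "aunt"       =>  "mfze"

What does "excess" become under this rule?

qioped

Shifts by position in while: pos 0: w→i (+12), pos 1: h→s (+11), pos 2: i→u (+12), pos 3: l→w (+11) — repeating every 2. The shifts repeat in a cycle of length 2: positions 0,1,… shift by +12, +11, then the pattern repeats.
Applying it to excess: e+12=q, x+11=i, c+12=o, e+11=p, s+12=e, s+11=d.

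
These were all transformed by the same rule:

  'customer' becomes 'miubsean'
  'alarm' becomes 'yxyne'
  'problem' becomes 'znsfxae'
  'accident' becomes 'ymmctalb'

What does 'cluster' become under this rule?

mxiuban

Each letter's alphabet position (a=0..z=25) is mapped through 7·x+24 mod 26 — an affine cipher.
On cluster: c(2)→7·2+24≡12=m; l(11)→7·11+24≡23=x; u(20)→7·20+24≡8=i; s(18)→7·18+24≡20=u; t(19)→7·19+24≡1=b; e(4)→7·4+24≡0=a; r(17)→7·17+24≡13=n (all mod 26).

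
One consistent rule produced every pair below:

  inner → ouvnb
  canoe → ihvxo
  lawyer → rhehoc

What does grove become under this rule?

The shift increases by 1 at each position, starting from +6: 6, 7, 8, ….
Applying it to grove: g+6=m, r+7=y, o+8=w, v+9=e, e+10=o.

myweo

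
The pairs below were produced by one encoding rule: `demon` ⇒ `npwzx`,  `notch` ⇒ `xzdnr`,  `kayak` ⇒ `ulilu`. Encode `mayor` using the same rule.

A repeating key of period 2 is used — shifts +10, +11 over and over.
On mayor: m+10=w, a+11=l, y+10=i, o+11=z, r+10=b.

wlizb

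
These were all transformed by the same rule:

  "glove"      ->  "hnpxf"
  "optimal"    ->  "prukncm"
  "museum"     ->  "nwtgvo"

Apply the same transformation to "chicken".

Shifts by position in glove: pos 0: g→h (+1), pos 1: l→n (+2), pos 2: o→p (+1), pos 3: v→x (+2) — repeating every 2. A repeating key of period 2 is used — shifts +1, +2 over and over.
On chicken: c+1=d, h+2=j, i+1=j, c+2=e, k+1=l, e+2=g, n+1=o.

djjelgo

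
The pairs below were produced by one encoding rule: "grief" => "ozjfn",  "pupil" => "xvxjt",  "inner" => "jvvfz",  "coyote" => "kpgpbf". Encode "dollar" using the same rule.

The shift depends on letter class: consonant g→o is +8, but vowel i→j is +1. Two shifts are in play — +1 for a/e/i/o/u, +8 for every other letter.
On dollar: d(cons)+8=l, o(vowel)+1=p, l(cons)+8=t, l(cons)+8=t, a(vowel)+1=b, r(cons)+8=z.

lpttbz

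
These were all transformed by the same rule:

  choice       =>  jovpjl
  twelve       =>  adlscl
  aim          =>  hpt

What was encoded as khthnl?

damage

Compare letters: c→j is +7, h→o is +7, o→v is +7 — a constant shift. Every letter moves 7 places later in the alphabet, wrapping around z→a.
Decoding khthnl: k−7=d, h−7=a, t−7=m, h−7=a, n−7=g, l−7=e.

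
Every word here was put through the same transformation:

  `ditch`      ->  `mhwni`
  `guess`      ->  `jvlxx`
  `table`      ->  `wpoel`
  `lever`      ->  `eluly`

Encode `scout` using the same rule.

xnbvw

Treating letters as 0–25, the rule is x ↦ 25x + 15 (mod 26).
Applying it to scout: s(18)→25·18+15≡23=x; c(2)→25·2+15≡13=n; o(14)→25·14+15≡1=b; u(20)→25·20+15≡21=v; t(19)→25·19+15≡22=w (all mod 26).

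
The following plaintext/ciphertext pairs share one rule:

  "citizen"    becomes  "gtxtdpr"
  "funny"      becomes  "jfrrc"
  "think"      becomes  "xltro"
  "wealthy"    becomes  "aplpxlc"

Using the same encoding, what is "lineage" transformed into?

The shift depends on letter class: consonant c→g is +4, but vowel i→t is +11. Vowels shift forward by 11 and consonants shift forward by 4.
Applying it to lineage: l(cons)+4=p, i(vowel)+11=t, n(cons)+4=r, e(vowel)+11=p, a(vowel)+11=l, g(cons)+4=k, e(vowel)+11=p.

ptrplkp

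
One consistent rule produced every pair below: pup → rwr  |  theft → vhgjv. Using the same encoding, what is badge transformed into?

gifcd

Read the word backwards and shift each letter +2.
For badge: reverse → egdab; then shift: e+2=g, g+2=i, d+2=f, a+2=c, b+2=d.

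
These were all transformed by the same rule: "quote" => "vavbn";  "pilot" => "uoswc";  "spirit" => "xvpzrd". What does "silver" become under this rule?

xosdnb

In quote: q→v is +5, u→a is +6, o→v is +7, t→b is +8 — the shift increases by 1 each position. Each letter shifts forward by (position + 5), i.e. 5, 6, 7, … — the shift grows by one for each successive letter.
Applying it to silver: s+5=x, i+6=o, l+7=s, v+8=d, e+9=n, r+10=b.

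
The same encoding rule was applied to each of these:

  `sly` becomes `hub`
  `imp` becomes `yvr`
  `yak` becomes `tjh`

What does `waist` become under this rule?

The output letters match the input read backwards, each shifted +9: sly reversed is yls. Read the word backwards and shift each letter +9.
Applying it to waist: reverse → tsiaw; then shift: t+9=c, s+9=b, i+9=r, a+9=j, w+9=f.

cbrjf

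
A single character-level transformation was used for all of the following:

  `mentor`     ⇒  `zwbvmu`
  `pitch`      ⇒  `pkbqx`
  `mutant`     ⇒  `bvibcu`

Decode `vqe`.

The word is reversed, then every letter is shifted forward by 8.
Undoing it on vqe: shift back: v−8=n, q−8=i, e−8=w → niw; then reverse → win.

win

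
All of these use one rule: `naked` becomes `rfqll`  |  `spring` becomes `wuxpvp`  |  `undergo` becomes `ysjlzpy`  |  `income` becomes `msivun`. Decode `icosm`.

exile

In naked: n→r is +4, a→f is +5, k→q is +6, e→l is +7 — the shift increases by 1 each position. Each letter shifts forward by (position + 4), i.e. 4, 5, 6, … — the shift grows by one for each successive letter.
Undoing it on icosm: i−4=e, c−5=x, o−6=i, s−7=l, m−8=e.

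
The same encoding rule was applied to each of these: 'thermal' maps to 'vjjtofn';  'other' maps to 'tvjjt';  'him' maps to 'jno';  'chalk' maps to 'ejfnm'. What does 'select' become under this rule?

The shift depends on letter class: consonant t→v is +2, but vowel e→j is +5. The rule splits by letter class: vowels +5, consonants +2.
For select: s(cons)+2=u, e(vowel)+5=j, l(cons)+2=n, e(vowel)+5=j, c(cons)+2=e, t(cons)+2=v.

ujnjev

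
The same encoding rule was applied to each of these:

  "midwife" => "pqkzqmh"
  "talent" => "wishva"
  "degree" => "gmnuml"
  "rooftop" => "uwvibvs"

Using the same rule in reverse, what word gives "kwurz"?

Shifts by position in midwife: pos 0: m→p (+3), pos 1: i→q (+8), pos 2: d→k (+7), pos 3: w→z (+3), pos 4: i→q (+8), pos 5: f→m (+7) — repeating every 3. It's a Vigenère-style cipher with numeric key [3,8,7]: position i shifts by key[i mod 3].
Reversing it on kwurz: k−3=h, w−8=o, u−7=n, r−3=o, z−8=r.

honor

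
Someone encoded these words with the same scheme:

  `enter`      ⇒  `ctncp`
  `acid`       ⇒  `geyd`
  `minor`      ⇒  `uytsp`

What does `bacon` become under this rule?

fgest

e(4)→c(2) and n(13)→t(19) fit y≡25x+6 (mod 26); the inverse of 25 mod 26 is 25. This is an affine cipher: with a=0,…,z=25, each position x becomes (25x+6) mod 26.
Applying it to bacon: b(1)→25·1+6≡5=f; a(0)→25·0+6≡6=g; c(2)→25·2+6≡4=e; o(14)→25·14+6≡18=s; n(13)→25·13+6≡19=t (all mod 26).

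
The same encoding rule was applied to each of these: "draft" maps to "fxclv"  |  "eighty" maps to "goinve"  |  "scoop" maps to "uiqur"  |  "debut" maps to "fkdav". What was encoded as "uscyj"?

Shifts by position in draft: pos 0: d→f (+2), pos 1: r→x (+6), pos 2: a→c (+2), pos 3: f→l (+6) — repeating every 2. It's a Vigenère-style cipher with numeric key [2,6]: position i shifts by key[i mod 2].
Reversing it on uscyj: u−2=s, s−6=m, c−2=a, y−6=s, j−2=h.

smash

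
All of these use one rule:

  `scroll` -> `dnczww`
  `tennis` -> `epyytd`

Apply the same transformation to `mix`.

Compare letters: s→d is +11, c→n is +11, r→c is +11 — a constant shift. It's a constant shift of +11 (ROT11).
On mix: m+11=x, i+11=t, x+11=i.

xti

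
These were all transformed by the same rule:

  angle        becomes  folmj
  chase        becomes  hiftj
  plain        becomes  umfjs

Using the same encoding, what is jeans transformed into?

offox

Shifts by position in angle: pos 0: a→f (+5), pos 1: n→o (+1), pos 2: g→l (+5), pos 3: l→m (+1) — repeating every 2. It's a Vigenère-style cipher with numeric key [5,1]: position i shifts by key[i mod 2].
Applying it to jeans: j+5=o, e+1=f, a+5=f, n+1=o, s+5=x.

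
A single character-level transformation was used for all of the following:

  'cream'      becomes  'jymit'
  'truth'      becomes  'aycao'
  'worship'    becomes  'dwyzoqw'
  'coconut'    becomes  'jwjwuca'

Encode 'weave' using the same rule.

dmicm

The shift depends on letter class: consonant c→j is +7, but vowel e→m is +8. Two shifts are in play — +8 for a/e/i/o/u, +7 for every other letter.
For weave: w(cons)+7=d, e(vowel)+8=m, a(vowel)+8=i, v(cons)+7=c, e(vowel)+8=m.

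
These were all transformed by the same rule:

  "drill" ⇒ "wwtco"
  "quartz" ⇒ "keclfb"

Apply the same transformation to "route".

pefzc

The output letters match the input read backwards, each shifted +11: drill reversed is llird. Read the word backwards and shift each letter +11.
Applying it to route: reverse → etuor; then shift: e+11=p, t+11=e, u+11=f, o+11=z, r+11=c.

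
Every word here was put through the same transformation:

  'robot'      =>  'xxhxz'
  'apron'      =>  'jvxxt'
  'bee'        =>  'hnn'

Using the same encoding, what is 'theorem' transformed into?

The rule splits by letter class: vowels +9, consonants +6.
For theorem: t(cons)+6=z, h(cons)+6=n, e(vowel)+9=n, o(vowel)+9=x, r(cons)+6=x, e(vowel)+9=n, m(cons)+6=s.

znnxxns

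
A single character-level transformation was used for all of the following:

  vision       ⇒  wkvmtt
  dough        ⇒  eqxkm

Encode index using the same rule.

jpgic

In vision: v→w is +1, i→k is +2, s→v is +3, i→m is +4 — the shift increases by 1 each position. Each letter shifts forward by (position + 1), i.e. 1, 2, 3, … — the shift grows by one for each successive letter.
For index: i+1=j, n+2=p, d+3=g, e+4=i, x+5=c.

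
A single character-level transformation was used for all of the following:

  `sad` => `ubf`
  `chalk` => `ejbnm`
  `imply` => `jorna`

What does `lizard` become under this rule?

njbbtf

The shift depends on letter class: consonant s→u is +2, but vowel a→b is +1. Two shifts are in play — +1 for a/e/i/o/u, +2 for every other letter.
For lizard: l(cons)+2=n, i(vowel)+1=j, z(cons)+2=b, a(vowel)+1=b, r(cons)+2=t, d(cons)+2=f.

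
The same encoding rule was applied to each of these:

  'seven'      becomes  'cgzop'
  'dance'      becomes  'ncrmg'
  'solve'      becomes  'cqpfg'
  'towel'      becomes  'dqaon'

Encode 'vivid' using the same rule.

It's a Vigenère-style cipher with numeric key [10,2,4]: position i shifts by key[i mod 3].
For vivid: v+10=f, i+2=k, v+4=z, i+10=s, d+2=f.

fkzsf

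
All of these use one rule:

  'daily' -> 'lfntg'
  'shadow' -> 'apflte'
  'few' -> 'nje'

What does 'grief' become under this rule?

oznjn

The shift depends on letter class: consonant d→l is +8, but vowel a→f is +5. Two shifts are in play — +5 for a/e/i/o/u, +8 for every other letter.
On grief: g(cons)+8=o, r(cons)+8=z, i(vowel)+5=n, e(vowel)+5=j, f(cons)+8=n.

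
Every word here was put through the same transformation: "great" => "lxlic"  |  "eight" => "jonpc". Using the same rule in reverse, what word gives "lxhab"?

grass

In great: g→l is +5, r→x is +6, e→l is +7, a→i is +8 — the shift increases by 1 each position. Letter i (0-indexed) is shifted by i+5, so successive shifts are 5, 6, 7, ….
Decoding lxhab: l−5=g, x−6=r, h−7=a, a−8=s, b−9=s.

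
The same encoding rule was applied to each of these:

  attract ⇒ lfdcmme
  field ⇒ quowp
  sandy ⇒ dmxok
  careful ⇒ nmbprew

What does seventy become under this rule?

Shifts by position in attract: pos 0: a→l (+11), pos 1: t→f (+12), pos 2: t→d (+10), pos 3: r→c (+11), pos 4: a→m (+12), pos 5: c→m (+10) — repeating every 3. A repeating key of period 3 is used — shifts +11, +12, +10 over and over.
On seventy: s+11=d, e+12=q, v+10=f, e+11=p, n+12=z, t+10=d, y+11=j.

dqfpzdj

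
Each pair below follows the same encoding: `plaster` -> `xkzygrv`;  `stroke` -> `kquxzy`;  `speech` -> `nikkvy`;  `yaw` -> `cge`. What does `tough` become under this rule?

Read the word backwards and shift each letter +6.
For tough: reverse → hguot; then shift: h+6=n, g+6=m, u+6=a, o+6=u, t+6=z.

nmauz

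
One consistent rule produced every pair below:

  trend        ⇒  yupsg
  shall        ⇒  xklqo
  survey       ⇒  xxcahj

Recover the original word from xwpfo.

Shifts by position in trend: pos 0: t→y (+5), pos 1: r→u (+3), pos 2: e→p (+11), pos 3: n→s (+5), pos 4: d→g (+3) — repeating every 3. The shifts repeat in a cycle of length 3: positions 0,1,… shift by +5, +3, +11, then the pattern repeats.
Decoding xwpfo: x−5=s, w−3=t, p−11=e, f−5=a, o−3=l.

steal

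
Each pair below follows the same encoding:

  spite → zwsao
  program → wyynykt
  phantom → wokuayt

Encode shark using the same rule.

Vowels shift forward by 10 and consonants shift forward by 7.
For shark: s(cons)+7=z, h(cons)+7=o, a(vowel)+10=k, r(cons)+7=y, k(cons)+7=r.

zokyr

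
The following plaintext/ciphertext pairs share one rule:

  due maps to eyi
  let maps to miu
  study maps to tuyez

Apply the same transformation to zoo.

Two shifts are in play — +4 for a/e/i/o/u, +1 for every other letter.
For zoo: z(cons)+1=a, o(vowel)+4=s, o(vowel)+4=s.

ass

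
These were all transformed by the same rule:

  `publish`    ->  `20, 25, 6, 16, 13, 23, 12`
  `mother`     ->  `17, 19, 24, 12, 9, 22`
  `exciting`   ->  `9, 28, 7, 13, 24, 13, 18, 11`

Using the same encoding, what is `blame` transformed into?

6, 16, 5, 17, 9

p is letter #16 and maps to 20: an offset of 4. Each letter is replaced by its alphabet position (a=1..z=26) + 4.
Applying it to blame: b=2→6, l=12→16, a=1→5, m=13→17, e=5→9.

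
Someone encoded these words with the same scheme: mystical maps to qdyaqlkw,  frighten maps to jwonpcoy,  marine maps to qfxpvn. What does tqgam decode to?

The shift increases by 1 at each position, starting from +4: 4, 5, 6, ….
Decoding tqgam: t−4=p, q−5=l, g−6=a, a−7=t, m−8=e.

plate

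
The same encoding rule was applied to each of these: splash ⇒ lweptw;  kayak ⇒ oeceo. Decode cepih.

delay

The output letters match the input read backwards, each shifted +4: splash reversed is hsalps. The word is reversed, then every letter is shifted forward by 4.
Decoding cepih: shift back: c−4=y, e−4=a, p−4=l, i−4=e, h−4=d → yaled; then reverse → delay.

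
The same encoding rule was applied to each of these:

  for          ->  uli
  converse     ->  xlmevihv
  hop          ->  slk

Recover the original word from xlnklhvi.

composer

Each pair mirrors across the alphabet (f↔u, o↔l, r↔i): positions sum to 25. Each letter is replaced by its mirror in the alphabet: a↔z, b↔y, c↔x, and so on (the Atbash cipher).
Reversing it on xlnklhvi: x↔c, l↔o, n↔m, k↔p, l↔o, h↔s, v↔e, i↔r.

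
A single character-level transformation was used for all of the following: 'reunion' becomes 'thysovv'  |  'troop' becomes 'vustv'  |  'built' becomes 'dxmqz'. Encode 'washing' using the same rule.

In reunion: r→t is +2, e→h is +3, u→y is +4, n→s is +5 — the shift increases by 1 each position. Each letter shifts forward by (position + 2), i.e. 2, 3, 4, … — the shift grows by one for each successive letter.
Applying it to washing: w+2=y, a+3=d, s+4=w, h+5=m, i+6=o, n+7=u, g+8=o.

ydwmouo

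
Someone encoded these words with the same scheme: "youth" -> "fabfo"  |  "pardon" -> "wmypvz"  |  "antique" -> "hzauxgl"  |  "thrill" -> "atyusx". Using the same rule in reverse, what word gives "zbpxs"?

The shifts repeat in a cycle of length 2: positions 0,1,… shift by +7, +12, then the pattern repeats.
Undoing it on zbpxs: z−7=s, b−12=p, p−7=i, x−12=l, s−7=l.

spill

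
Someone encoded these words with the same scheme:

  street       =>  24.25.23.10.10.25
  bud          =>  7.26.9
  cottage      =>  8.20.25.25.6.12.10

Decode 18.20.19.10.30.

money

s is letter #19 and maps to 24: an offset of 5. Letters become their 1-based position plus 5 (so a→6, b→7, …).
Decoding 18.20.19.10.30: 18→(18−5)÷1=13=m, 20→(20−5)÷1=15=o, 19→(19−5)÷1=14=n, 10→(10−5)÷1=5=e, 30→(30−5)÷1=25=y.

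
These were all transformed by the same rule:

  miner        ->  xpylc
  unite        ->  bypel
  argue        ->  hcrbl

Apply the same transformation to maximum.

The rule splits by letter class: vowels +7, consonants +11.
Applying it to maximum: m(cons)+11=x, a(vowel)+7=h, x(cons)+11=i, i(vowel)+7=p, m(cons)+11=x, u(vowel)+7=b, m(cons)+11=x.

xhipxbx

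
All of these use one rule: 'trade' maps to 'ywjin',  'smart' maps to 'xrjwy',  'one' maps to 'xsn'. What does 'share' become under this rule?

xmjwn

The shift depends on letter class: consonant t→y is +5, but vowel a→j is +9. The rule splits by letter class: vowels +9, consonants +5.
Applying it to share: s(cons)+5=x, h(cons)+5=m, a(vowel)+9=j, r(cons)+5=w, e(vowel)+9=n.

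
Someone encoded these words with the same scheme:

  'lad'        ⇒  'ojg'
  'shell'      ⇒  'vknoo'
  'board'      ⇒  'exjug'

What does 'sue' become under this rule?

vdn

The shift depends on letter class: consonant l→o is +3, but vowel a→j is +9. The rule splits by letter class: vowels +9, consonants +3.
For sue: s(cons)+3=v, u(vowel)+9=d, e(vowel)+9=n.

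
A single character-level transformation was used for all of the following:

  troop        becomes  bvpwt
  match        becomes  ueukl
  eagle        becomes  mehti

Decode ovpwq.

A repeating key of period 3 is used — shifts +8, +4, +1 over and over.
Reversing it on ovpwq: o−8=g, v−4=r, p−1=o, w−8=o, q−4=m.

groom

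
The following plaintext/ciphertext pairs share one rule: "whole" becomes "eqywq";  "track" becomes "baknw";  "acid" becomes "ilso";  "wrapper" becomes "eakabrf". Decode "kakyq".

In whole: w→e is +8, h→q is +9, o→y is +10, l→w is +11 — the shift increases by 1 each position. The shift increases by 1 at each position, starting from +8: 8, 9, 10, ….
Undoing it on kakyq: k−8=c, a−9=r, k−10=a, y−11=n, q−12=e.

crane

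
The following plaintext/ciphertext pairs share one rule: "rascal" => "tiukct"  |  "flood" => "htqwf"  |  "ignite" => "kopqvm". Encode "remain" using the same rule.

It's a Vigenère-style cipher with numeric key [2,8]: position i shifts by key[i mod 2].
For remain: r+2=t, e+8=m, m+2=o, a+8=i, i+2=k, n+8=v.

tmoikv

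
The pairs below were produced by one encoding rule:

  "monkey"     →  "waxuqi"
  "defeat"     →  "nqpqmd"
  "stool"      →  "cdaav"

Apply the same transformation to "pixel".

Vowels shift forward by 12 and consonants shift forward by 10.
On pixel: p(cons)+10=z, i(vowel)+12=u, x(cons)+10=h, e(vowel)+12=q, l(cons)+10=v.

zuhqv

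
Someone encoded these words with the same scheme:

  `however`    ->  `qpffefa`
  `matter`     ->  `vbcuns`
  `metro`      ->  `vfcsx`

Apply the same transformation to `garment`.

Shifts by position in however: pos 0: h→q (+9), pos 1: o→p (+1), pos 2: w→f (+9), pos 3: e→f (+1) — repeating every 2. The shifts repeat in a cycle of length 2: positions 0,1,… shift by +9, +1, then the pattern repeats.
On garment: g+9=p, a+1=b, r+9=a, m+1=n, e+9=n, n+1=o, t+9=c.

pbannoc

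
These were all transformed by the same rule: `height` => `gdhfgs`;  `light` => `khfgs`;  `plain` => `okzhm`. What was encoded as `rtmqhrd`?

Compare letters: h→g is +25, e→d is +25, i→h is +25 — a constant shift. It's a constant shift of +25 (ROT25).
Decoding rtmqhrd: r−25=s, t−25=u, m−25=n, q−25=r, h−25=i, r−25=s, d−25=e.

sunrise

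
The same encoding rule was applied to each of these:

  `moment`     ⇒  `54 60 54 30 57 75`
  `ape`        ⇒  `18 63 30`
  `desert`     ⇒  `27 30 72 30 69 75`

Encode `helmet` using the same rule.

39 30 51 54 30 75

m(#13)→54 and o(#15)→60: differences scale by 3, so n = 3·pos + 15. The formula is n = 3×(alphabet index, a=1) + 15.
On helmet: h=8→39, e=5→30, l=12→51, m=13→54, e=5→30, t=20→75.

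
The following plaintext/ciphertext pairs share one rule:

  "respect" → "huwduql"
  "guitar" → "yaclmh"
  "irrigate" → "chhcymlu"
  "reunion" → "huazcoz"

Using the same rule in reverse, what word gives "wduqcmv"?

special

Treating letters as 0–25, the rule is x ↦ 15x + 12 (mod 26).
Reversing it on wduqcmv: w(22)→7·(22−12)≡18=s; d(3)→7·(3−12)≡15=p; u(20)→7·(20−12)≡4=e; q(16)→7·(16−12)≡2=c; c(2)→7·(2−12)≡8=i; m(12)→7·(12−12)≡0=a; v(21)→7·(21−12)≡11=l (all mod 26).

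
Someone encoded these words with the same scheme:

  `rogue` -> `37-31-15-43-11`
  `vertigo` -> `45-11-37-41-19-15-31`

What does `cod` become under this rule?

r(#18)→37 and o(#15)→31: differences scale by 2, so n = 2·pos + 1. With a=1..z=26, the number is 2·pos + 1.
On cod: c=3→7, o=15→31, d=4→9.

7-31-9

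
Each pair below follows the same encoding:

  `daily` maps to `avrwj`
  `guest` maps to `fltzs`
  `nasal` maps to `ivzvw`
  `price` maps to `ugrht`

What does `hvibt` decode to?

d(3)→a(0) and a(0)→v(21) fit y≡19x+21 (mod 26); the inverse of 19 mod 26 is 11. Treating letters as 0–25, the rule is x ↦ 19x + 21 (mod 26).
Decoding hvibt: h(7)→11·(7−21)≡2=c; v(21)→11·(21−21)≡0=a; i(8)→11·(8−21)≡13=n; b(1)→11·(1−21)≡14=o; t(19)→11·(19−21)≡4=e (all mod 26).

canoe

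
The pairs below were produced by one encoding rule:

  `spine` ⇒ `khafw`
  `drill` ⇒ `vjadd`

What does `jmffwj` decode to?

runner

Compare letters: s→k is +18, p→h is +18, i→a is +18 — a constant shift. It's a constant shift of +18 (ROT18).
Reversing it on jmffwj: j−18=r, m−18=u, f−18=n, f−18=n, w−18=e, j−18=r.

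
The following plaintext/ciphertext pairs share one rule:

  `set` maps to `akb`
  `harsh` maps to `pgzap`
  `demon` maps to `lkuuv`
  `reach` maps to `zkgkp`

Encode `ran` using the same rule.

Vowels shift forward by 6 and consonants shift forward by 8.
For ran: r(cons)+8=z, a(vowel)+6=g, n(cons)+8=v.

zgv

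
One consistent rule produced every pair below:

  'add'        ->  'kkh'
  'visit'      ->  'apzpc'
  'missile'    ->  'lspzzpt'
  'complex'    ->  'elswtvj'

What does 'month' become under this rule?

Two steps: reverse the string, then apply a Caesar shift of +7.
For month: reverse → htnom; then shift: h+7=o, t+7=a, n+7=u, o+7=v, m+7=t.

oauvt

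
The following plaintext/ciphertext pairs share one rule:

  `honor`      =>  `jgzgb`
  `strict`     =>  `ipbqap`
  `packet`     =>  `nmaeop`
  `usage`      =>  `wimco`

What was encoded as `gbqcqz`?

origin

h(7)→j(9) and o(14)→g(6) fit y≡7x+12 (mod 26); the inverse of 7 mod 26 is 15. This is an affine cipher: with a=0,…,z=25, each position x becomes (7x+12) mod 26.
Reversing it on gbqcqz: g(6)→15·(6−12)≡14=o; b(1)→15·(1−12)≡17=r; q(16)→15·(16−12)≡8=i; c(2)→15·(2−12)≡6=g; q(16)→15·(16−12)≡8=i; z(25)→15·(25−12)≡13=n (all mod 26).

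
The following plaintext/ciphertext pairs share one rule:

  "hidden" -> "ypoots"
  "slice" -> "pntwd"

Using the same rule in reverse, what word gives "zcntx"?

Read the word backwards and shift each letter +11.
Decoding zcntx: shift back: z−11=o, c−11=r, n−11=c, t−11=i, x−11=m → orcim; then reverse → micro.

micro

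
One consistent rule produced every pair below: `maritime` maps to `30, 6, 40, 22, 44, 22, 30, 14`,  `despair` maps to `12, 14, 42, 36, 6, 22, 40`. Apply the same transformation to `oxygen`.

34, 52, 54, 18, 14, 32

m(#13)→30 and a(#1)→6: differences scale by 2, so n = 2·pos + 4. The formula is n = 2×(alphabet index, a=1) + 4.
For oxygen: o=15→34, x=24→52, y=25→54, g=7→18, e=5→14, n=14→32.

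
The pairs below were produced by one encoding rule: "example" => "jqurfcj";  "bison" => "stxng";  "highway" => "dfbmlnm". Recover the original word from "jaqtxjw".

The output letters match the input read backwards, each shifted +5: example reversed is elpmaxe. The word is reversed, then every letter is shifted forward by 5.
Reversing it on jaqtxjw: shift back: j−5=e, a−5=v, q−5=l, t−5=o, x−5=s, j−5=e, w−5=r → evloser; then reverse → resolve.

resolve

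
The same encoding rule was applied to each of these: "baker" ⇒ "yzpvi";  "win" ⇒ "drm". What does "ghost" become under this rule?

Each letter is replaced by its mirror in the alphabet: a↔z, b↔y, c↔x, and so on (the Atbash cipher).
On ghost: g↔t, h↔s, o↔l, s↔h, t↔g.

tslhg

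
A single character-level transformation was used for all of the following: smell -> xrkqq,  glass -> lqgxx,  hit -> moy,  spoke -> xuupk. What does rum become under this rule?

The shift depends on letter class: consonant s→x is +5, but vowel e→k is +6. The rule splits by letter class: vowels +6, consonants +5.
On rum: r(cons)+5=w, u(vowel)+6=a, m(cons)+5=r.

war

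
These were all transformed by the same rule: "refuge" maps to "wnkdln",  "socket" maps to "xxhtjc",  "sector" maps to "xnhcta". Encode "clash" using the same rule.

hufbm

Shifts by position in refuge: pos 0: r→w (+5), pos 1: e→n (+9), pos 2: f→k (+5), pos 3: u→d (+9) — repeating every 2. The shifts repeat in a cycle of length 2: positions 0,1,… shift by +5, +9, then the pattern repeats.
Applying it to clash: c+5=h, l+9=u, a+5=f, s+9=b, h+5=m.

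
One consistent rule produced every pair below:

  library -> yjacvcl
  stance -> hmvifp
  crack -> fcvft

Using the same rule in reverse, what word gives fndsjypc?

l(11)→y(24) and i(8)→j(9) fit y≡5x+21 (mod 26); the inverse of 5 mod 26 is 21. This is an affine cipher: with a=0,…,z=25, each position x becomes (5x+21) mod 26.
Undoing it on fndsjypc: f(5)→21·(5−21)≡2=c; n(13)→21·(13−21)≡14=o; d(3)→21·(3−21)≡12=m; s(18)→21·(18−21)≡15=p; j(9)→21·(9−21)≡8=i; y(24)→21·(24−21)≡11=l; p(15)→21·(15−21)≡4=e; c(2)→21·(2−21)≡17=r (all mod 26).

compiler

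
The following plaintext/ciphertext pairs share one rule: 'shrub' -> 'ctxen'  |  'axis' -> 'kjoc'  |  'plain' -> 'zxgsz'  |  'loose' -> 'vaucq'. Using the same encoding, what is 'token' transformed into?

Shifts by position in shrub: pos 0: s→c (+10), pos 1: h→t (+12), pos 2: r→x (+6), pos 3: u→e (+10), pos 4: b→n (+12) — repeating every 3. A repeating key of period 3 is used — shifts +10, +12, +6 over and over.
For token: t+10=d, o+12=a, k+6=q, e+10=o, n+12=z.

daqoz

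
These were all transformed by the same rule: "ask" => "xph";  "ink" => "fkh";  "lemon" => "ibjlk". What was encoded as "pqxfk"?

stain

Compare letters: a→x is +23, s→p is +23, k→h is +23 — a constant shift. This is a Caesar cipher with shift 23.
Reversing it on pqxfk: p−23=s, q−23=t, x−23=a, f−23=i, k−23=n.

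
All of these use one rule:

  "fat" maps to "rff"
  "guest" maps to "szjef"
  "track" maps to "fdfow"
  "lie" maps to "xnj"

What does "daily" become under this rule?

pfnxk

The shift depends on letter class: consonant f→r is +12, but vowel a→f is +5. Vowels shift forward by 5 and consonants shift forward by 12.
On daily: d(cons)+12=p, a(vowel)+5=f, i(vowel)+5=n, l(cons)+12=x, y(cons)+12=k.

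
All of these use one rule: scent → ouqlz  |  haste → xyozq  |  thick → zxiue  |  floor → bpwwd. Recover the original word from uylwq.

canoe

Each letter's alphabet position (a=0..z=25) is mapped through 11·x+24 mod 26 — an affine cipher.
Decoding uylwq: u(20)→19·(20−24)≡2=c; y(24)→19·(24−24)≡0=a; l(11)→19·(11−24)≡13=n; w(22)→19·(22−24)≡14=o; q(16)→19·(16−24)≡4=e (all mod 26).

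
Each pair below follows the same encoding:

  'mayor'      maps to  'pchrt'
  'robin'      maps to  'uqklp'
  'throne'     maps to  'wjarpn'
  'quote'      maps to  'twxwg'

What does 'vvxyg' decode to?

Shifts by position in mayor: pos 0: m→p (+3), pos 1: a→c (+2), pos 2: y→h (+9), pos 3: o→r (+3), pos 4: r→t (+2) — repeating every 3. A repeating key of period 3 is used — shifts +3, +2, +9 over and over.
Undoing it on vvxyg: v−3=s, v−2=t, x−9=o, y−3=v, g−2=e.

stove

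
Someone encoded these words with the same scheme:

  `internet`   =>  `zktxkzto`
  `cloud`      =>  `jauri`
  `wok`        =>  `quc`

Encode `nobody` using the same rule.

ejuhut

The output letters match the input read backwards, each shifted +6: internet reversed is tenretni. The word is reversed, then every letter is shifted forward by 6.
Applying it to nobody: reverse → ydobon; then shift: y+6=e, d+6=j, o+6=u, b+6=h, o+6=u, n+6=t.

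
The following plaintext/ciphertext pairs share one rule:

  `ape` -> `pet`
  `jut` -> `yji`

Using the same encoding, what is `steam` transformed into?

hitpb

Compare letters: a→p is +15, p→e is +15, e→t is +15 — a constant shift. Each letter is shifted forward by 15 in the alphabet (a Caesar shift of +15).
On steam: s+15=h, t+15=i, e+15=t, a+15=p, m+15=b.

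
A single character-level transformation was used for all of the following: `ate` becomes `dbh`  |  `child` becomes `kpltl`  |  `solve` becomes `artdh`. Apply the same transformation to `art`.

dzb

Vowels shift forward by 3 and consonants shift forward by 8.
For art: a(vowel)+3=d, r(cons)+8=z, t(cons)+8=b.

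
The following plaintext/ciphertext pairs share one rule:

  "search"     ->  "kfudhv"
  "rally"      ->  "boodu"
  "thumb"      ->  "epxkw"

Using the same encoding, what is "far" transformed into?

udi

The output letters match the input read backwards, each shifted +3: search reversed is hcraes. Two steps: reverse the string, then apply a Caesar shift of +3.
Applying it to far: reverse → raf; then shift: r+3=u, a+3=d, f+3=i.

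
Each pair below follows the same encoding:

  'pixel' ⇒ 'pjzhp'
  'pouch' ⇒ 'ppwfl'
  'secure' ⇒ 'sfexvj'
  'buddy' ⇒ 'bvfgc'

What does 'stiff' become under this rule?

sukij

In pixel: p→p is +0, i→j is +1, x→z is +2, e→h is +3 — the shift increases by 1 each position. Each letter shifts forward by its position index (0, 1, 2, …) — the shift grows by one for each successive letter.
Applying it to stiff: s+0=s, t+1=u, i+2=k, f+3=i, f+4=j.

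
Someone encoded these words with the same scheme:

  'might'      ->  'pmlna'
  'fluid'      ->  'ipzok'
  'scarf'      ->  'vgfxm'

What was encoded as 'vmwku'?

siren

In might: m→p is +3, i→m is +4, g→l is +5, h→n is +6 — the shift increases by 1 each position. Letter i (0-indexed) is shifted by i+3, so successive shifts are 3, 4, 5, ….
Decoding vmwku: v−3=s, m−4=i, w−5=r, k−6=e, u−7=n.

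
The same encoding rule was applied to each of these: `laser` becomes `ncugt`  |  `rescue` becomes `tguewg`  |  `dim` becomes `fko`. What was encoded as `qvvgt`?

It's a constant shift of +2 (ROT2).
Reversing it on qvvgt: q−2=o, v−2=t, v−2=t, g−2=e, t−2=r.

otter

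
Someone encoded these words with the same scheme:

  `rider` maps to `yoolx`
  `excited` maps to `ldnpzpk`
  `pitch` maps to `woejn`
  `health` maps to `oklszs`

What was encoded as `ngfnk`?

gauge

The shifts repeat in a cycle of length 3: positions 0,1,… shift by +7, +6, +11, then the pattern repeats.
Undoing it on ngfnk: n−7=g, g−6=a, f−11=u, n−7=g, k−6=e.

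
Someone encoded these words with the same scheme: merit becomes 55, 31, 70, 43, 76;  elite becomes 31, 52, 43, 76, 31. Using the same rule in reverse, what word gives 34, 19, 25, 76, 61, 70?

m(#13)→55 and e(#5)→31: differences scale by 3, so n = 3·pos + 16. With a=1..z=26, the number is 3·pos + 16.
Undoing it on 34, 19, 25, 76, 61, 70: 34→(34−16)÷3=6=f, 19→(19−16)÷3=1=a, 25→(25−16)÷3=3=c, 76→(76−16)÷3=20=t, 61→(61−16)÷3=15=o, 70→(70−16)÷3=18=r.

factor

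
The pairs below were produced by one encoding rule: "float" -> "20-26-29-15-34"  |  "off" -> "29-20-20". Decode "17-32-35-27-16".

crumb

f is letter #6 and maps to 20: an offset of 14. Letters become their 1-based position plus 14 (so a→15, b→16, …).
Decoding 17-32-35-27-16: 17→(17−14)÷1=3=c, 32→(32−14)÷1=18=r, 35→(35−14)÷1=21=u, 27→(27−14)÷1=13=m, 16→(16−14)÷1=2=b.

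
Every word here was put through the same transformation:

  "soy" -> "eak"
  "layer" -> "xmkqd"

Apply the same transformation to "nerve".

Every letter moves 12 places later in the alphabet, wrapping around z→a.
Applying it to nerve: n+12=z, e+12=q, r+12=d, v+12=h, e+12=q.

zqdhq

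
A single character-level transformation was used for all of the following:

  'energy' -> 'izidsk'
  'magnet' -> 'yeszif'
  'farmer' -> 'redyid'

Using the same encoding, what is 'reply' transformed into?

dibxk

The shift depends on letter class: consonant n→z is +12, but vowel e→i is +4. Vowels shift forward by 4 and consonants shift forward by 12.
On reply: r(cons)+12=d, e(vowel)+4=i, p(cons)+12=b, l(cons)+12=x, y(cons)+12=k.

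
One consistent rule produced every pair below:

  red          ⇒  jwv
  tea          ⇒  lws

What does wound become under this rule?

Compare letters: r→j is +18, e→w is +18, d→v is +18 — a constant shift. This is a Caesar cipher with shift 18.
On wound: w+18=o, o+18=g, u+18=m, n+18=f, d+18=v.

ogmfv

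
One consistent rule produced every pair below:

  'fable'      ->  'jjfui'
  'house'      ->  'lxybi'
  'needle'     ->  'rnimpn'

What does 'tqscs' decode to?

photo

Shifts by position in fable: pos 0: f→j (+4), pos 1: a→j (+9), pos 2: b→f (+4), pos 3: l→u (+9) — repeating every 2. The shifts repeat in a cycle of length 2: positions 0,1,… shift by +4, +9, then the pattern repeats.
Decoding tqscs: t−4=p, q−9=h, s−4=o, c−9=t, s−4=o.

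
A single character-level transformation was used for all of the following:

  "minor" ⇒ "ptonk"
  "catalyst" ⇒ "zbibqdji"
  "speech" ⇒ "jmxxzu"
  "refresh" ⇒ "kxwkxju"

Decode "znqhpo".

m(12)→p(15) and i(8)→t(19) fit y≡25x+1 (mod 26); the inverse of 25 mod 26 is 25. This is an affine cipher: with a=0,…,z=25, each position x becomes (25x+1) mod 26.
Decoding znqhpo: z(25)→25·(25−1)≡2=c; n(13)→25·(13−1)≡14=o; q(16)→25·(16−1)≡11=l; h(7)→25·(7−1)≡20=u; p(15)→25·(15−1)≡12=m; o(14)→25·(14−1)≡13=n (all mod 26).

column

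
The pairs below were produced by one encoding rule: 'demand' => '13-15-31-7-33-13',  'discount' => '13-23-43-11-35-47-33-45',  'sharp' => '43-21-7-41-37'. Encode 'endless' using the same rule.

15-33-13-29-15-43-43

d(#4)→13 and e(#5)→15: differences scale by 2, so n = 2·pos + 5. With a=1..z=26, the number is 2·pos + 5.
Applying it to endless: e=5→15, n=14→33, d=4→13, l=12→29, e=5→15, s=19→43, s=19→43.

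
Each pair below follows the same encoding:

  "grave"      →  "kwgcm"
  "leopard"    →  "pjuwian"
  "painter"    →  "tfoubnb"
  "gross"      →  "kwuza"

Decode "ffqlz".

baker

In grave: g→k is +4, r→w is +5, a→g is +6, v→c is +7 — the shift increases by 1 each position. Letter i (0-indexed) is shifted by i+4, so successive shifts are 4, 5, 6, ….
Undoing it on ffqlz: f−4=b, f−5=a, q−6=k, l−7=e, z−8=r.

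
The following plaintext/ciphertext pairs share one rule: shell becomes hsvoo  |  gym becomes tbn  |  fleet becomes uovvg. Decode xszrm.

This is the alphabet-reversal cipher (Atbash): a becomes z, b becomes y, etc.
Reversing it on xszrm: x↔c, s↔h, z↔a, r↔i, m↔n.

chain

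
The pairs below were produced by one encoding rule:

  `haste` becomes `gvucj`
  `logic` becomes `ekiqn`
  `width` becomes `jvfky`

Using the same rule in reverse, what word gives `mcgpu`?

sneak

The output letters match the input read backwards, each shifted +2: haste reversed is etsah. Read the word backwards and shift each letter +2.
Reversing it on mcgpu: shift back: m−2=k, c−2=a, g−2=e, p−2=n, u−2=s → kaens; then reverse → sneak.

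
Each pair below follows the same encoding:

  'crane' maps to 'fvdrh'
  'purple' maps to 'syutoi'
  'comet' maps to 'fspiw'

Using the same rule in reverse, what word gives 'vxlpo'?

A repeating key of period 2 is used — shifts +3, +4 over and over.
Decoding vxlpo: v−3=s, x−4=t, l−3=i, p−4=l, o−3=l.

still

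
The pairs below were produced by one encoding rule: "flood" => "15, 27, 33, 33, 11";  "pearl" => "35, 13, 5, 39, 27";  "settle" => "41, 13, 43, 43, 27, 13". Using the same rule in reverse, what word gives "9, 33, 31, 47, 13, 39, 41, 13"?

converse

f(#6)→15 and l(#12)→27: differences scale by 2, so n = 2·pos + 3. The formula is n = 2×(alphabet index, a=1) + 3.
Reversing it on 9, 33, 31, 47, 13, 39, 41, 13: 9→(9−3)÷2=3=c, 33→(33−3)÷2=15=o, 31→(31−3)÷2=14=n, 47→(47−3)÷2=22=v, 13→(13−3)÷2=5=e, 39→(39−3)÷2=18=r, 41→(41−3)÷2=19=s, 13→(13−3)÷2=5=e.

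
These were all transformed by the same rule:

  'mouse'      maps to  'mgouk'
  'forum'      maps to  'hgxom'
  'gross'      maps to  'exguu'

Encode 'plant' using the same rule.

dpwjr

m(12)→m(12) and o(14)→g(6) fit y≡23x+22 (mod 26); the inverse of 23 mod 26 is 17. Each letter's alphabet position (a=0..z=25) is mapped through 23·x+22 mod 26 — an affine cipher.
For plant: p(15)→23·15+22≡3=d; l(11)→23·11+22≡15=p; a(0)→23·0+22≡22=w; n(13)→23·13+22≡9=j; t(19)→23·19+22≡17=r (all mod 26).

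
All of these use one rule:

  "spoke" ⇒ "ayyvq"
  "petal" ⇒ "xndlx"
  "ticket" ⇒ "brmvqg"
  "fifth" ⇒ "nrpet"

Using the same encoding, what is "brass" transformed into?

jakde

The shift increases by 1 at each position, starting from +8: 8, 9, 10, ….
Applying it to brass: b+8=j, r+9=a, a+10=k, s+11=d, s+12=e.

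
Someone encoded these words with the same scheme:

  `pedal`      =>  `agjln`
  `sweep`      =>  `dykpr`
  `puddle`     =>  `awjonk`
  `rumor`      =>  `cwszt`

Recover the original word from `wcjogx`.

ladder

A repeating key of period 3 is used — shifts +11, +2, +6 over and over.
Reversing it on wcjogx: w−11=l, c−2=a, j−6=d, o−11=d, g−2=e, x−6=r.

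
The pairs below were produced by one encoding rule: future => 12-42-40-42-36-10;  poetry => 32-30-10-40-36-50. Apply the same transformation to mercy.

26-10-36-6-50

Each letter becomes 2×(its alphabet position, a=1..z=26).
On mercy: m=13→26, e=5→10, r=18→36, c=3→6, y=25→50.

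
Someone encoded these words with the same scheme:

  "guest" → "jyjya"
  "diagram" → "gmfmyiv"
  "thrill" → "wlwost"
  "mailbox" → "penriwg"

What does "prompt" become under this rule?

svtswb

In guest: g→j is +3, u→y is +4, e→j is +5, s→y is +6 — the shift increases by 1 each position. Letter i (0-indexed) is shifted by i+3, so successive shifts are 3, 4, 5, ….
Applying it to prompt: p+3=s, r+4=v, o+5=t, m+6=s, p+7=w, t+8=b.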